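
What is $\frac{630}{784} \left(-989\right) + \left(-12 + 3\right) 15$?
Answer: $- \frac{52065}{56} \approx -929.73$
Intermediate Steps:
$\frac{630}{784} \left(-989\right) + \left(-12 + 3\right) 15 = 630 \cdot \frac{1}{784} \left(-989\right) - 135 = \frac{45}{56} \left(-989\right) - 135 = - \frac{44505}{56} - 135 = - \frac{52065}{56}$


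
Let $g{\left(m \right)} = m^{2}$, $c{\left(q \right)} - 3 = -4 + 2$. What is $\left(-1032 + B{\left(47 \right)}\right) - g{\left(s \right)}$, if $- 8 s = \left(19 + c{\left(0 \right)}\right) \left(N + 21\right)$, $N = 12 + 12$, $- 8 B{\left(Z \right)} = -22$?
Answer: $- \frac{27371}{2} \approx -13686.0$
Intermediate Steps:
$B{\left(Z \right)} = \frac{11}{4}$ ($B{\left(Z \right)} = \left(- \frac{1}{8}\right) \left(-22\right) = \frac{11}{4}$)
$N = 24$
$c{\left(q \right)} = 1$ ($c{\left(q \right)} = 3 + \left(-4 + 2\right) = 3 - 2 = 1$)
$s = - \frac{225}{2}$ ($s = - \frac{\left(19 + 1\right) \left(24 + 21\right)}{8} = - \frac{20 \cdot 45}{8} = \left(- \frac{1}{8}\right) 900 = - \frac{225}{2} \approx -112.5$)
$\left(-1032 + B{\left(47 \right)}\right) - g{\left(s \right)} = \left(-1032 + \frac{11}{4}\right) - \left(- \frac{225}{2}\right)^{2} = - \frac{4117}{4} - \frac{50625}{4} = - \frac{27371}{2}$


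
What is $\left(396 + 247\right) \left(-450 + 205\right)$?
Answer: $-157535$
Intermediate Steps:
$\left(396 + 247\right) \left(-450 + 205\right) = 643 \left(-245\right) = -157535$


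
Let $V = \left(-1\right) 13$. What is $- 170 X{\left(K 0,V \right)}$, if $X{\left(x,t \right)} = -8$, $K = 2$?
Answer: $1360$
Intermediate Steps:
$V = -13$
$- 170 X{\left(K 0,V \right)} = \left(-170\right) \left(-8\right) = 1360$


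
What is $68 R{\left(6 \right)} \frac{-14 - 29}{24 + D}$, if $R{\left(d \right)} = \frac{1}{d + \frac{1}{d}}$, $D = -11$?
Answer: $- \frac{17544}{481} \approx -36.474$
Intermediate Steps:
$68 R{\left(6 \right)} \frac{-14 - 29}{24 + D} = 68 \frac{6}{1 + 6^{2}} \frac{-14 - 29}{24 - 11} = 68 \frac{6}{1 + 36} \left(- \frac{43}{13}\right) = 68 \cdot \frac{6}{37} \left(\left(-43\right) \frac{1}{13}\right) = 68 \cdot 6 \cdot \frac{1}{37} \left(- \frac{43}{13}\right) = 68 \cdot \frac{6}{37} \left(- \frac{43}{13}\right) = \frac{408}{37} \left(- \frac{43}{13}\right) = - \frac{17544}{481}$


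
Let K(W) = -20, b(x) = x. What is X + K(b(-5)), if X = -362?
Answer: -382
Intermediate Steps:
X + K(b(-5)) = -362 - 20 = -382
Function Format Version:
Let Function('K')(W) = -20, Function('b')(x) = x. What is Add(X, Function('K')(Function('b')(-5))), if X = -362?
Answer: -382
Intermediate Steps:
Add(X, Function('K')(Function('b')(-5))) = Add(-362, -20) = -382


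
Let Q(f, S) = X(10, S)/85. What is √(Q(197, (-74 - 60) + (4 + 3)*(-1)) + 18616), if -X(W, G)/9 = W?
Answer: √5379718/17 ≈ 136.44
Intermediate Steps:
X(W, G) = -9*W
Q(f, S) = -18/17 (Q(f, S) = -9*10/85 = -90*1/85 = -18/17)
√(Q(197, (-74 - 60) + (4 + 3)*(-1)) + 18616) = √(-18/17 + 18616) = √(316454/17) = √5379718/17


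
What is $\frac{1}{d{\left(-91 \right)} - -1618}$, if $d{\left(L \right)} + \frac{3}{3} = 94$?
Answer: $\frac{1}{1711} \approx 0.00058445$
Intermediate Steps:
$d{\left(L \right)} = 93$ ($d{\left(L \right)} = -1 + 94 = 93$)
$\frac{1}{d{\left(-91 \right)} - -1618} = \frac{1}{93 - -1618} = \frac{1}{93 + \left(-16 + 1634\right)} = \frac{1}{93 + 1618} = \frac{1}{1711}$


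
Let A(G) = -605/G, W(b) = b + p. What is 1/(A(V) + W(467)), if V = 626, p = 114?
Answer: 626/363101 ≈ 0.0017240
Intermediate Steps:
W(b) = 114 + b (W(b) = b + 114 = 114 + b)
1/(A(V) + W(467)) = 1/(-605/626 + (114 + 467)) = 1/(-605*1/626 + 581) = 1/(-605/626 + 581) = 1/(363101/626) = 626/363101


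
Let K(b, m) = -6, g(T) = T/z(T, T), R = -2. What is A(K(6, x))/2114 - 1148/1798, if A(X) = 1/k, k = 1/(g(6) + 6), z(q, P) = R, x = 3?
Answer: -1210739/1900486 ≈ -0.63707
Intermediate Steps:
z(q, P) = -2
g(T) = -T/2 (g(T) = T/(-2) = T*(-½) = -T/2)
k = ⅓ (k = 1/(-½*6 + 6) = 1/(-3 + 6) = 1/3 = ⅓ ≈ 0.33333)
A(X) = 3 (A(X) = 1/(⅓) = 3)
A(K(6, x))/2114 - 1148/1798 = 3/2114 - 1148/1798 = 3*(1/2114) - 1148*1/1798 = 3/2114 - 574/899 = -1210739/1900486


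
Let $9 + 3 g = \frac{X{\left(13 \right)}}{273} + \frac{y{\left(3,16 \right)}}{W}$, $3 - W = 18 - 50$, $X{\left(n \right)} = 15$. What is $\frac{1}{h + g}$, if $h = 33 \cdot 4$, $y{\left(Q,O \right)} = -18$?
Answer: $\frac{1365}{175876} \approx 0.0077612$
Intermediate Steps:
$h = 132$
$W = 35$ ($W = 3 - \left(18 - 50\right) = 3 - -32 = 3 + 32 = 35$)
$g = - \frac{4304}{1365}$ ($g = -3 + \frac{\frac{15}{273} - \frac{18}{35}}{3} = -3 + \frac{15 \cdot \frac{1}{273} - \frac{18}{35}}{3} = -3 + \frac{\frac{5}{91} - \frac{18}{35}}{3} = -3 + \frac{1}{3} \left(- \frac{209}{455}\right) = -3 - \frac{209}{1365} = - \frac{4304}{1365} \approx -3.1531$)
$\frac{1}{h + g} = \frac{1}{132 - \frac{4304}{1365}} = \frac{1}{\frac{175876}{1365}} = \frac{1365}{175876}$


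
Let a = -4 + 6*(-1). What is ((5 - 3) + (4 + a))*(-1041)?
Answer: 4164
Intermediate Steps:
a = -10 (a = -4 - 6 = -10)
((5 - 3) + (4 + a))*(-1041) = ((5 - 3) + (4 - 10))*(-1041) = (2 - 6)*(-1041) = -4*(-1041) = 4164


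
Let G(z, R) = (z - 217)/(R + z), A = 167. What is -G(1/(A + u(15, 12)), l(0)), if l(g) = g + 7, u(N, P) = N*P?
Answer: 37649/1215 ≈ 30.987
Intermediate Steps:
l(g) = 7 + g
G(z, R) = (-217 + z)/(R + z)
-G(1/(A + u(15, 12)), l(0)) = -(-217 + 1/(167 + 15*12))/((7 + 0) + 1/(167 + 15*12)) = -(-217 + 1/(167 + 180))/(7 + 1/(167 + 180)) = -(-217 + 1/347)/(7 + 1/347) = -(-75298)/(2430/347*347) = -347*(-75298)/(2430*347) = -1*(-37649/1215) = 37649/1215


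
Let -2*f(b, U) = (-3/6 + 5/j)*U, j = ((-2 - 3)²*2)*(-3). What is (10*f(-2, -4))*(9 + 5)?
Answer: -448/3 ≈ -149.33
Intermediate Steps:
j = -150 (j = ((-5)²*2)*(-3) = (25*2)*(-3) = 50*(-3) = -150)
f(b, U) = 4*U/15 (f(b, U) = -(-3/6 + 5/(-150))*U/2 = -(-3*⅙ + 5*(-1/150))*U/2 = -(-½ - 1/30)*U/2 = -(-4)*U/15 = 4*U/15)
(10*f(-2, -4))*(9 + 5) = (10*((4/15)*(-4)))*(9 + 5) = (10*(-16/15))*14 = -32/3*14 = -448/3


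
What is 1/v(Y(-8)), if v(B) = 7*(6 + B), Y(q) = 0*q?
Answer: 1/42 ≈ 0.023810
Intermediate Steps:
Y(q) = 0
v(B) = 42 + 7*B
1/v(Y(-8)) = 1/(42 + 7*0) = 1/(42 + 0) = 1/42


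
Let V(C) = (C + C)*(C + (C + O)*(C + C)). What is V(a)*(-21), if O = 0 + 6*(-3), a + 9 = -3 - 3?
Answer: 614250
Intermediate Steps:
a = -15 (a = -9 + (-3 - 3) = -9 - 6 = -15)
O = -18 (O = 0 - 18 = -18)
V(C) = 2*C*(C + 2*C*(-18 + C)) (V(C) = (C + C)*(C + (C - 18)*(C + C)) = (2*C)*(C + (-18 + C)*(2*C)) = (2*C)*(C + 2*C*(-18 + C)) = 2*C*(C + 2*C*(-18 + C)))
V(a)*(-21) = ((-15)²*(-70 + 4*(-15)))*(-21) = (225*(-70 - 60))*(-21) = (225*(-130))*(-21) = -29250*(-21) = 614250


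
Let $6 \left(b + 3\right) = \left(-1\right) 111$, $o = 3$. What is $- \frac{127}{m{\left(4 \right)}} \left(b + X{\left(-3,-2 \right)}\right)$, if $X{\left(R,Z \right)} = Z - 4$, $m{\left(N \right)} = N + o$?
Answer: $\frac{6985}{14} \approx 498.93$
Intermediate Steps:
$m{\left(N \right)} = 3 + N$ ($m{\left(N \right)} = N + 3 = 3 + N$)
$X{\left(R,Z \right)} = -4 + Z$ ($X{\left(R,Z \right)} = Z - 4 = -4 + Z$)
$b = - \frac{43}{2}$ ($b = -3 + \frac{\left(-1\right) 111}{6} = -3 + \frac{1}{6} \left(-111\right) = -3 - \frac{37}{2} = - \frac{43}{2} \approx -21.5$)
$- \frac{127}{m{\left(4 \right)}} \left(b + X{\left(-3,-2 \right)}\right) = - \frac{127}{3 + 4} \left(- \frac{43}{2} - 6\right) = - \frac{127}{7} \left(- \frac{43}{2} - 6\right) = \left(-127\right) \frac{1}{7} \left(- \frac{55}{2}\right) = \left(- \frac{127}{7}\right) \left(- \frac{55}{2}\right) = \frac{6985}{14}$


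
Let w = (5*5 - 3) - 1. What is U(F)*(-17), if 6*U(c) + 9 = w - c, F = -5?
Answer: -289/6 ≈ -48.167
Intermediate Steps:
w = 21 (w = (25 - 3) - 1 = 22 - 1 = 21)
U(c) = 2 - c/6 (U(c) = -3/2 + (21 - c)/6 = -3/2 + (7/2 - c/6) = 2 - c/6)
U(F)*(-17) = (2 - ⅙*(-5))*(-17) = (2 + ⅚)*(-17) = (17/6)*(-17) = -289/6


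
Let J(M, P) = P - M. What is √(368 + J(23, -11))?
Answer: √334 ≈ 18.276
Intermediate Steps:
√(368 + J(23, -11)) = √(368 + (-11 - 1*23)) = √(368 + (-11 - 23)) = √(368 - 34) = √334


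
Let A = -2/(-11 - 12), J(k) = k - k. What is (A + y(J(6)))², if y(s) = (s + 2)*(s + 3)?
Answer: 19600/529 ≈ 37.051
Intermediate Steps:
J(k) = 0
y(s) = (2 + s)*(3 + s)
A = 2/23 (A = -2/(-23) = -2*(-1/23) = 2/23 ≈ 0.086957)
(A + y(J(6)))² = (2/23 + (6 + 0² + 5*0))² = (2/23 + (6 + 0 + 0))² = (2/23 + 6)² = (140/23)² = 19600/529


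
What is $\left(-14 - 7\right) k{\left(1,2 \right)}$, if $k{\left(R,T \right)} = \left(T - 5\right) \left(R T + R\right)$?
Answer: $189$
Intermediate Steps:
$k{\left(R,T \right)} = \left(-5 + T\right) \left(R + R T\right)$
$\left(-14 - 7\right) k{\left(1,2 \right)} = \left(-14 - 7\right) 1 \left(-5 + 2^{2} - 8\right) = - 21 \cdot 1 \left(-5 + 4 - 8\right) = - 21 \cdot 1 \left(-9\right) = \left(-21\right) \left(-9\right) = 189$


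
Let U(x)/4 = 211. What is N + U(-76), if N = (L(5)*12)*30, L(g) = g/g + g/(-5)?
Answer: 844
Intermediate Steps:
L(g) = 1 - g/5 (L(g) = 1 + g*(-1/5) = 1 - g/5)
U(x) = 844 (U(x) = 4*211 = 844)
N = 0 (N = ((1 - 1/5*5)*12)*30 = ((1 - 1)*12)*30 = (0*12)*30 = 0*30 = 0)
N + U(-76) = 0 + 844 = 844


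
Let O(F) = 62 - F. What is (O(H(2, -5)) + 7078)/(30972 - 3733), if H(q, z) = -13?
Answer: 7153/27239 ≈ 0.26260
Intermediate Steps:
(O(H(2, -5)) + 7078)/(30972 - 3733) = ((62 - 1*(-13)) + 7078)/(30972 - 3733) = ((62 + 13) + 7078)/27239 = (75 + 7078)*(1/27239) = 7153*(1/27239) = 7153/27239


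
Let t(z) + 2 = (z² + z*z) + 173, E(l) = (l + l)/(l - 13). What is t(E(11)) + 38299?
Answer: 38712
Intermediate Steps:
E(l) = 2*l/(-13 + l) (E(l) = (2*l)/(-13 + l) = 2*l/(-13 + l))
t(z) = 171 + 2*z² (t(z) = -2 + ((z² + z*z) + 173) = -2 + ((z² + z²) + 173) = -2 + (2*z² + 173) = -2 + (173 + 2*z²) = 171 + 2*z²)
t(E(11)) + 38299 = (171 + 2*(2*11/(-13 + 11))²) + 38299 = (171 + 2*(2*11/(-2))²) + 38299 = (171 + 2*(2*11*(-½))²) + 38299 = (171 + 2*(-11)²) + 38299 = (171 + 2*121) + 38299 = (171 + 242) + 38299 = 413 + 38299 = 38712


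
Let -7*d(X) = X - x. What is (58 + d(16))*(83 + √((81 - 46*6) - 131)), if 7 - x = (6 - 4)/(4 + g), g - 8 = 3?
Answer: 494099/105 + 5953*I*√326/105 ≈ 4705.7 + 1023.7*I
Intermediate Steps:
g = 11 (g = 8 + 3 = 11)
x = 103/15 (x = 7 - (6 - 4)/(4 + 11) = 7 - 2/15 = 103/15 ≈ 6.8667)
d(X) = 103/105 - X/7 (d(X) = -(X - 1*103/15)/7 = -(X - 103/15)/7 = -(-103/15 + X)/7 = 103/105 - X/7)
(58 + d(16))*(83 + √((81 - 46*6) - 131)) = (58 + (103/105 - ⅐*16))*(83 + √((81 - 46*6) - 131)) = (58 + (103/105 - 16/7))*(83 + √((81 - 276) - 131)) = (58 - 137/105)*(83 + √(-195 - 131)) = 5953*(83 + √(-326))/105 = 5953*(83 + I*√326)/105 = 494099/105 + 5953*I*√326/105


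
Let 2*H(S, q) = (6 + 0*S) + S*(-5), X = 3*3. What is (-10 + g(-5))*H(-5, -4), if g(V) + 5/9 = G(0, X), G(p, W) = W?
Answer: -217/9 ≈ -24.111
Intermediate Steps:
X = 9
g(V) = 76/9 (g(V) = -5/9 + 9 = 76/9)
H(S, q) = 3 - 5*S/2 (H(S, q) = ((6 + 0*S) + S*(-5))/2 = ((6 + 0) - 5*S)/2 = (6 - 5*S)/2 = 3 - 5*S/2)
(-10 + g(-5))*H(-5, -4) = (-10 + 76/9)*(3 - 5/2*(-5)) = -14*(3 + 25/2)/9 = -14/9*31/2 = -217/9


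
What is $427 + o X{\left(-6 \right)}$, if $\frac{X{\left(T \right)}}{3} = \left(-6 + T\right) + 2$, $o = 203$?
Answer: $-5663$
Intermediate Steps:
$X{\left(T \right)} = -12 + 3 T$ ($X{\left(T \right)} = 3 \left(\left(-6 + T\right) + 2\right) = 3 \left(-4 + T\right) = -12 + 3 T$)
$427 + o X{\left(-6 \right)} = 427 + 203 \left(-12 + 3 \left(-6\right)\right) = 427 + 203 \left(-12 - 18\right) = 427 + 203 \left(-30\right) = 427 - 6090 = -5663$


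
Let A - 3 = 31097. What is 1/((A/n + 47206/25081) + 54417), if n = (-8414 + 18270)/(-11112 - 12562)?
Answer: -4414256/89534197517 ≈ -4.9302e-5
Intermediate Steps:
A = 31100 (A = 3 + 31097 = 31100)
n = -704/1691 (n = 9856/(-23674) = 9856*(-1/23674) = -704/1691 ≈ -0.41632)
1/((A/n + 47206/25081) + 54417) = 1/((31100/(-704/1691) + 47206/25081) + 54417) = 1/((31100*(-1691/704) + 47206*(1/25081)) + 54417) = 1/((-13147525/176 + 47206/25081) + 54417) = 1/(-329744766269/4414256 + 54417) = 1/(-89534197517/4414256) = -4414256/89534197517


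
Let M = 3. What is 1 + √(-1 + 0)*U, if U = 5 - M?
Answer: 1 + 2*I ≈ 1.0 + 2.0*I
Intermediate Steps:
U = 2 (U = 5 - 1*3 = 5 - 3 = 2)
1 + √(-1 + 0)*U = 1 + √(-1 + 0)*2 = 1 + √(-1)*2 = 1 + I*2 = 1 + 2*I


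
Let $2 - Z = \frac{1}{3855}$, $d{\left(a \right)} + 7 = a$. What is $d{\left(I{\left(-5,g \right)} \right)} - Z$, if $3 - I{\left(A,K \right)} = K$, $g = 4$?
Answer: $- \frac{38549}{3855} \approx -9.9997$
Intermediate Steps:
$I{\left(A,K \right)} = 3 - K$
$d{\left(a \right)} = -7 + a$
$Z = \frac{7709}{3855}$ ($Z = 2 - \frac{1}{3855} = \frac{7709}{3855} \approx 1.9997$)
$d{\left(I{\left(-5,g \right)} \right)} - Z = \left(-7 + \left(3 - 4\right)\right) - \frac{7709}{3855} = \left(-7 - 1\right) - \frac{7709}{3855} = -8 - \frac{7709}{3855} = - \frac{38549}{3855}$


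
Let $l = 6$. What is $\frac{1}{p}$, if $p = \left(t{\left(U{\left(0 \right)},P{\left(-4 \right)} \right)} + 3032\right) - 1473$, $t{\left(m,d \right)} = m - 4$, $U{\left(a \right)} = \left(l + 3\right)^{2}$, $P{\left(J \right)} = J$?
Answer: $\frac{1}{1636} \approx 0.00061125$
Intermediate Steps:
$U{\left(a \right)} = 81$ ($U{\left(a \right)} = \left(6 + 3\right)^{2} = 9^{2} = 81$)
$t{\left(m,d \right)} = -4 + m$ ($t{\left(m,d \right)} = m - 4 = -4 + m$)
$p = 1636$ ($p = \left(\left(-4 + 81\right) + 3032\right) - 1473 = \left(77 + 3032\right) - 1473 = 3109 - 1473 = 1636$)
$\frac{1}{p} = \frac{1}{1636}$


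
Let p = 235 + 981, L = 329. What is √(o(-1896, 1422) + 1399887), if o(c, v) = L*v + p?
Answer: √1868941 ≈ 1367.1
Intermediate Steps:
p = 1216
o(c, v) = 1216 + 329*v (o(c, v) = 329*v + 1216 = 1216 + 329*v)
√(o(-1896, 1422) + 1399887) = √((1216 + 329*1422) + 1399887) = √((1216 + 467838) + 1399887) = √(469054 + 1399887) = √1868941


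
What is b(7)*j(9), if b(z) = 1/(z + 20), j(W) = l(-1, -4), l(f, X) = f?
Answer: -1/27 ≈ -0.037037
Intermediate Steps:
j(W) = -1
b(z) = 1/(20 + z)
b(7)*j(9) = -1/(20 + 7) = -1/27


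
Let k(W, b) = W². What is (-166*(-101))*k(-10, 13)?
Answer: 1676600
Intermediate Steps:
(-166*(-101))*k(-10, 13) = -166*(-101)*(-10)² = 16766*100 = 1676600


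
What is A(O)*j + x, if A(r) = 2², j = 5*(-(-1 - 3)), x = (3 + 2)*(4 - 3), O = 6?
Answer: 85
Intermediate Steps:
x = 5 (x = 5*1 = 5)
j = 20 (j = 5*(-1*(-4)) = 5*4 = 20)
A(r) = 4
A(O)*j + x = 4*20 + 5 = 80 + 5 = 85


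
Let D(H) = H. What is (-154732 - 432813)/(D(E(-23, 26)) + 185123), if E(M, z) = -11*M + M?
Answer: -83935/26479 ≈ -3.1699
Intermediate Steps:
E(M, z) = -10*M
(-154732 - 432813)/(D(E(-23, 26)) + 185123) = (-154732 - 432813)/(-10*(-23) + 185123) = -587545/(230 + 185123) = -587545/185353 = -587545*1/185353 = -83935/26479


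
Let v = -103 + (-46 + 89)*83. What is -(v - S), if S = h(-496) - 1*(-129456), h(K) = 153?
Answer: 126143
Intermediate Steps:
S = 129609 (S = 153 - 1*(-129456) = 153 + 129456 = 129609)
v = 3466 (v = -103 + 43*83 = -103 + 3569 = 3466)
-(v - S) = -(3466 - 1*129609) = -(3466 - 129609) = -1*(-126143) = 126143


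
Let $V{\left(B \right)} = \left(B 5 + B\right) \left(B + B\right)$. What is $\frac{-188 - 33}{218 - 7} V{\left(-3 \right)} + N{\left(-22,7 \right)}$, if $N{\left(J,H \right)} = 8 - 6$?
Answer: $- \frac{23446}{211} \approx -111.12$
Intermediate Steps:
$N{\left(J,H \right)} = 2$
$V{\left(B \right)} = 12 B^{2}$ ($V{\left(B \right)} = \left(5 B + B\right) 2 B = 6 B 2 B = 12 B^{2}$)
$\frac{-188 - 33}{218 - 7} V{\left(-3 \right)} + N{\left(-22,7 \right)} = \frac{-188 - 33}{218 - 7} \cdot 12 \left(-3\right)^{2} + 2 = - \frac{221}{211} \cdot 12 \cdot 9 + 2 = \left(-221\right) \frac{1}{211} \cdot 108 + 2 = \left(- \frac{221}{211}\right) 108 + 2 = - \frac{23868}{211} + 2 = - \frac{23446}{211}$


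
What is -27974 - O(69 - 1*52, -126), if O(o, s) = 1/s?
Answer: -3524723/126 ≈ -27974.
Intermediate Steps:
-27974 - O(69 - 1*52, -126) = -27974 - 1/(-126) = -27974 - 1*(-1/126) = -27974 + 1/126 = -3524723/126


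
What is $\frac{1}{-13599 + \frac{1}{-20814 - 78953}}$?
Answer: $- \frac{99767}{1356731434} \approx -7.3535 \cdot 10^{-5}$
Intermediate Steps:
$\frac{1}{-13599 + \frac{1}{-20814 - 78953}} = \frac{1}{-13599 + \frac{1}{-99767}} = \frac{1}{-13599 - \frac{1}{99767}} = \frac{1}{- \frac{1356731434}{99767}} = - \frac{99767}{1356731434}$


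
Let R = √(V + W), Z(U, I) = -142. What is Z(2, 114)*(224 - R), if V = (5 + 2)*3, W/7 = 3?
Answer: -31808 + 142*√42 ≈ -30888.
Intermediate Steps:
W = 21 (W = 7*3 = 21)
V = 21 (V = 7*3 = 21)
R = √42 (R = √(21 + 21) = √42 ≈ 6.4807)
Z(2, 114)*(224 - R) = -142*(224 - √42) = -31808 + 142*√42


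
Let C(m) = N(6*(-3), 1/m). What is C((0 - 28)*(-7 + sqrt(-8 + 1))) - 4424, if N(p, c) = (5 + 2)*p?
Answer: -4550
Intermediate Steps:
N(p, c) = 7*p
C(m) = -126 (C(m) = 7*(6*(-3)) = 7*(-18) = -126)
C((0 - 28)*(-7 + sqrt(-8 + 1))) - 4424 = -126 - 4424 = -4550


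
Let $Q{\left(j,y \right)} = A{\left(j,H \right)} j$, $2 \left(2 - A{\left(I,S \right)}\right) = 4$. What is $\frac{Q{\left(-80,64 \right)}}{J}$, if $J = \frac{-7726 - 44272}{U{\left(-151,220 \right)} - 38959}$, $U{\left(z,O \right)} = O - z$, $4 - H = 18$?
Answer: $0$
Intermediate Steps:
$H = -14$ ($H = 4 - 18 = -14$)
$A{\left(I,S \right)} = 0$ ($A{\left(I,S \right)} = 2 - 2 = 0$)
$Q{\left(j,y \right)} = 0$ ($Q{\left(j,y \right)} = 0 j = 0$)
$J = \frac{25999}{19294}$ ($J = \frac{-7726 - 44272}{\left(220 - -151\right) - 38959} = \frac{-7726 - 44272}{\left(220 + 151\right) - 38959} = \frac{-7726 - 44272}{371 - 38959} = - \frac{51998}{-38588} = \left(-51998\right) \left(- \frac{1}{38588}\right) = \frac{25999}{19294} \approx 1.3475$)
$\frac{Q{\left(-80,64 \right)}}{J} = \frac{0}{\frac{25999}{19294}} = 0 \cdot \frac{19294}{25999} = 0$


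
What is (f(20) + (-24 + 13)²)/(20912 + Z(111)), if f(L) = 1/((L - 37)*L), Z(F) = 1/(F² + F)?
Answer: 127860012/22098128725 ≈ 0.0057860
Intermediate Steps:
Z(F) = 1/(F + F²)
f(L) = 1/(L*(-37 + L)) (f(L) = 1/((-37 + L)*L) = 1/(L*(-37 + L)))
(f(20) + (-24 + 13)²)/(20912 + Z(111)) = (1/(20*(-37 + 20)) + (-24 + 13)²)/(20912 + 1/(111*(1 + 111))) = ((1/20)/(-17) + (-11)²)/(20912 + (1/111)/112) = ((1/20)*(-1/17) + 121)/(20912 + (1/111)*(1/112)) = (-1/340 + 121)/(20912 + 1/12432) = 41139/(340*(259977985/12432)) = (41139/340)*(12432/259977985) = 127860012/22098128725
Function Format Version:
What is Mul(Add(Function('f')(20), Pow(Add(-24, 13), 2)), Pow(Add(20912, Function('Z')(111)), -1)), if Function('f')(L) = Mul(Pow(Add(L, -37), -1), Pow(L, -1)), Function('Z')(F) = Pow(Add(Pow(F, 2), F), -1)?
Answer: Rational(127860012, 22098128725) ≈ 0.0057860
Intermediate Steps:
Function('Z')(F) = Pow(Add(F, Pow(F, 2)), -1)
Function('f')(L) = Mul(Pow(L, -1), Pow(Add(-37, L), -1)) (Function('f')(L) = Mul(Pow(Add(-37, L), -1), Pow(L, -1)) = Mul(Pow(L, -1), Pow(Add(-37, L), -1)))
Mul(Add(Function('f')(20), Pow(Add(-24, 13), 2)), Pow(Add(20912, Function('Z')(111)), -1)) = Mul(Add(Mul(Pow(20, -1), Pow(Add(-37, 20), -1)), Pow(Add(-24, 13), 2)), Pow(Add(20912, Mul(Pow(111, -1), Pow(Add(1, 111), -1))), -1)) = Mul(Add(Mul(Rational(1, 20), Pow(-17, -1)), Pow(-11, 2)), Pow(Add(20912, Mul(Rational(1, 111), Pow(112, -1))), -1)) = Mul(Add(Mul(Rational(1, 20), Rational(-1, 17)), 121), Pow(Add(20912, Mul(Rational(1, 111), Rational(1, 112))), -1)) = Mul(Add(Rational(-1, 340), 121), Pow(Add(20912, Rational(1, 12432)), -1)) = Mul(Rational(41139, 340), Pow(Rational(259977985, 12432), -1)) = Mul(Rational(41139, 340), Rational(12432, 259977985)) = Rational(127860012, 22098128725)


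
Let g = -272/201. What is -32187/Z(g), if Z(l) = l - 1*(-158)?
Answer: -6469587/31486 ≈ -205.48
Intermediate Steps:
g = -272/201 (g = -272*1/201 = -272/201 ≈ -1.3532)
Z(l) = 158 + l (Z(l) = l + 158 = 158 + l)
-32187/Z(g) = -32187/(158 - 272/201) = -32187/31486/201 = -32187*201/31486 = -6469587/31486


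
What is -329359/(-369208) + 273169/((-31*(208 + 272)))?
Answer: -11994414779/686726880 ≈ -17.466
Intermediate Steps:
-329359/(-369208) + 273169/((-31*(208 + 272))) = -329359*(-1/369208) + 273169/((-31*480)) = 329359/369208 + 273169/(-14880) = 329359/369208 + 273169*(-1/14880) = 329359/369208 - 273169/14880 = -11994414779/686726880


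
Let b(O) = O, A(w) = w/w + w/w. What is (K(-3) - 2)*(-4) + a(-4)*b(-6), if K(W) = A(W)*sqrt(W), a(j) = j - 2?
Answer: 44 - 8*I*sqrt(3) ≈ 44.0 - 13.856*I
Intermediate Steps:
a(j) = -2 + j
A(w) = 2 (A(w) = 1 + 1 = 2)
K(W) = 2*sqrt(W)
(K(-3) - 2)*(-4) + a(-4)*b(-6) = (2*sqrt(-3) - 2)*(-4) + (-2 - 4)*(-6) = (2*(I*sqrt(3)) - 2)*(-4) - 6*(-6) = (2*I*sqrt(3) - 2)*(-4) + 36 = (-2 + 2*I*sqrt(3))*(-4) + 36 = (8 - 8*I*sqrt(3)) + 36 = 44 - 8*I*sqrt(3)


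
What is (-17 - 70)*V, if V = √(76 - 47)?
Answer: -87*√29 ≈ -468.51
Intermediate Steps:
V = √29 ≈ 5.3852
(-17 - 70)*V = (-17 - 70)*√29 = -87*√29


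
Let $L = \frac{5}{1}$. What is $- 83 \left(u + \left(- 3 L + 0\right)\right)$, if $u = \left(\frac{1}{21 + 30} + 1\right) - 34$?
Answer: $\frac{203101}{51} \approx 3982.4$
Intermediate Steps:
$L = 5$ ($L = 5 \cdot 1 = 5$)
$u = - \frac{1682}{51}$ ($u = \left(\frac{1}{51} + 1\right) - 34 = \frac{52}{51} - 34 = - \frac{1682}{51} \approx -32.98$)
$- 83 \left(u + \left(- 3 L + 0\right)\right) = - 83 \left(- \frac{1682}{51} + \left(\left(-3\right) 5 + 0\right)\right) = - 83 \left(- \frac{1682}{51} + \left(-15 + 0\right)\right) = - 83 \left(- \frac{1682}{51} - 15\right) = \left(-83\right) \left(- \frac{2447}{51}\right) = \frac{203101}{51}$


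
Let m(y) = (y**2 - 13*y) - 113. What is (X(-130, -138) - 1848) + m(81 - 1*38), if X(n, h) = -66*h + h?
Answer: 8299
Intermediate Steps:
m(y) = -113 + y**2 - 13*y
X(n, h) = -65*h
(X(-130, -138) - 1848) + m(81 - 1*38) = (-65*(-138) - 1848) + (-113 + (81 - 1*38)**2 - 13*(81 - 1*38)) = (8970 - 1848) + (-113 + (81 - 38)**2 - 13*(81 - 38)) = 7122 + (-113 + 43**2 - 13*43) = 7122 + (-113 + 1849 - 559) = 7122 + 1177 = 8299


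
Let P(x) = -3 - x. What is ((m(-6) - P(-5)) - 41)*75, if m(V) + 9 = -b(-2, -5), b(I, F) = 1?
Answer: -3975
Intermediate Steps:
m(V) = -10 (m(V) = -9 - 1*1 = -9 - 1 = -10)
((m(-6) - P(-5)) - 41)*75 = ((-10 - (-3 - 1*(-5))) - 41)*75 = ((-10 - (-3 + 5)) - 41)*75 = ((-10 - 1*2) - 41)*75 = ((-10 - 2) - 41)*75 = (-12 - 41)*75 = -53*75 = -3975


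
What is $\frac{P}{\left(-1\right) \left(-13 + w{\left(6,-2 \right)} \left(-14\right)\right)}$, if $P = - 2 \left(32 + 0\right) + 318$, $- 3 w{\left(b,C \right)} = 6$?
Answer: $- \frac{254}{15} \approx -16.933$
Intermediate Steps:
$w{\left(b,C \right)} = -2$ ($w{\left(b,C \right)} = \left(- \frac{1}{3}\right) 6 = -2$)
$P = 254$ ($P = \left(-2\right) 32 + 318 = -64 + 318 = 254$)
$\frac{P}{\left(-1\right) \left(-13 + w{\left(6,-2 \right)} \left(-14\right)\right)} = \frac{254}{\left(-1\right) \left(-13 - -28\right)} = \frac{254}{\left(-1\right) \left(-13 + 28\right)} = \frac{254}{\left(-1\right) 15} = \frac{254}{-15} = 254 \left(- \frac{1}{15}\right) = - \frac{254}{15}$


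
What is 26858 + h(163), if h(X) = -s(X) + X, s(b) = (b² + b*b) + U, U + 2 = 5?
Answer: -26120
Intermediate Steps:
U = 3 (U = -2 + 5 = 3)
s(b) = 3 + 2*b² (s(b) = (b² + b*b) + 3 = (b² + b²) + 3 = 2*b² + 3 = 3 + 2*b²)
h(X) = -3 + X - 2*X² (h(X) = -(3 + 2*X²) + X = (-3 - 2*X²) + X = -3 + X - 2*X²)
26858 + h(163) = 26858 + (-3 + 163 - 2*163²) = 26858 + (-3 + 163 - 2*26569) = 26858 + (-3 + 163 - 53138) = 26858 - 52978 = -26120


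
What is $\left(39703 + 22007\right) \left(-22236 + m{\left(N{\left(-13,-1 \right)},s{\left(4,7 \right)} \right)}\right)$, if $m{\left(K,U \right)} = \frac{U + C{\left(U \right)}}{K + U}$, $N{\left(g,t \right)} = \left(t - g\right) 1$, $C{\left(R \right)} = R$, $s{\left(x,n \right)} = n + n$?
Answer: $- \frac{17837522340}{13} \approx -1.3721 \cdot 10^{9}$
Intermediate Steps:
$s{\left(x,n \right)} = 2 n$
$N{\left(g,t \right)} = t - g$
$m{\left(K,U \right)} = \frac{2 U}{K + U}$ ($m{\left(K,U \right)} = \frac{U + U}{K + U} = \frac{2 U}{K + U}$)
$\left(39703 + 22007\right) \left(-22236 + m{\left(N{\left(-13,-1 \right)},s{\left(4,7 \right)} \right)}\right) = \left(39703 + 22007\right) \left(-22236 + \frac{2 \cdot 2 \cdot 7}{\left(-1 - -13\right) + 2 \cdot 7}\right) = 61710 \left(-22236 + 2 \cdot 14 \frac{1}{\left(-1 + 13\right) + 14}\right) = 61710 \left(-22236 + 2 \cdot 14 \frac{1}{12 + 14}\right) = 61710 \left(-22236 + 2 \cdot 14 \cdot \frac{1}{26}\right) = 61710 \left(-22236 + \frac{14}{13}\right) = 61710 \left(- \frac{289054}{13}\right) = - \frac{17837522340}{13}$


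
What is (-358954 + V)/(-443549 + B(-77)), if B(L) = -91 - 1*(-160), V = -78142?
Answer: 54637/55435 ≈ 0.98560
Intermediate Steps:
B(L) = 69 (B(L) = -91 + 160 = 69)
(-358954 + V)/(-443549 + B(-77)) = (-358954 - 78142)/(-443549 + 69) = -437096/(-443480) = -437096*(-1/443480) = 54637/55435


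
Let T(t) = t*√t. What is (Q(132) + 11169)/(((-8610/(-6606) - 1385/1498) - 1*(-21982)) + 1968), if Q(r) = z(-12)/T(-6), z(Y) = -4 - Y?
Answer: 18421009362/39501311845 + 1099532*I*√6/118503935535 ≈ 0.46634 + 2.2727e-5*I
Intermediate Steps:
T(t) = t^(3/2)
Q(r) = 2*I*√6/9 (Q(r) = (-4 - 1*(-12))/((-6)^(3/2)) = (-4 + 12)/((-6*I*√6)) = 8*(I*√6/36) = 2*I*√6/9)
(Q(132) + 11169)/(((-8610/(-6606) - 1385/1498) - 1*(-21982)) + 1968) = (2*I*√6/9 + 11169)/(((-8610/(-6606) - 1385/1498) - 1*(-21982)) + 1968) = (11169 + 2*I*√6/9)/(((-8610*(-1/6606) - 1385*1/1498) + 21982) + 1968) = (11169 + 2*I*√6/9)/(((1435/1101 - 1385/1498) + 21982) + 1968) = (11169 + 2*I*√6/9)/((624745/1649298 + 21982) + 1968) = (11169 + 2*I*√6/9)/(36255493381/1649298 + 1968) = (11169 + 2*I*√6/9)/(39501311845/1649298) = (11169 + 2*I*√6/9)*(1649298/39501311845) = 18421009362/39501311845 + 1099532*I*√6/118503935535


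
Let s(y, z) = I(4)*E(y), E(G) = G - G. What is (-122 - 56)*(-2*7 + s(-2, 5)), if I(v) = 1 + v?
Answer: 2492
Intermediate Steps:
E(G) = 0
s(y, z) = 0 (s(y, z) = (1 + 4)*0 = 5*0 = 0)
(-122 - 56)*(-2*7 + s(-2, 5)) = (-122 - 56)*(-2*7 + 0) = -178*(-14 + 0) = -178*(-14) = 2492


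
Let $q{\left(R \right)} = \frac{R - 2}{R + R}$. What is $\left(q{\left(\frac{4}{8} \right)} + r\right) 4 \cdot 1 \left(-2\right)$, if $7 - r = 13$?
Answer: $60$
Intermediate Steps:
$r = -6$ ($r = 7 - 13 = -6$)
$q{\left(R \right)} = \frac{-2 + R}{2 R}$
$\left(q{\left(\frac{4}{8} \right)} + r\right) 4 \cdot 1 \left(-2\right) = \left(\frac{-2 + \frac{4}{8}}{2 \cdot \frac{4}{8}} - 6\right) 4 \cdot 1 \left(-2\right) = \left(\frac{-2 + 4 \cdot \frac{1}{8}}{2 \cdot 4 \cdot \frac{1}{8}} - 6\right) 4 \left(-2\right) = \left(\frac{\frac{1}{\frac{1}{2}} \left(-2 + \frac{1}{2}\right)}{2} - 6\right) \left(-8\right) = \left(\frac{1}{2} \cdot 2 \left(- \frac{3}{2}\right) - 6\right) \left(-8\right) = \left(- \frac{3}{2} - 6\right) \left(-8\right) = \left(- \frac{15}{2}\right) \left(-8\right) = 60$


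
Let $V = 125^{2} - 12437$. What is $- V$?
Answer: $-3188$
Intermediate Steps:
$V = 3188$ ($V = 15625 - 12437 = 3188$)
$- V = \left(-1\right) 3188 = -3188$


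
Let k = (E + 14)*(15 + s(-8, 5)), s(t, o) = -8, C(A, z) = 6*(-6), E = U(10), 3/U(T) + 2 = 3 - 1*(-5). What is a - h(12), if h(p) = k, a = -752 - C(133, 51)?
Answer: -1635/2 ≈ -817.50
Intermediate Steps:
U(T) = ½ (U(T) = 3/(-2 + (3 - 1*(-5))) = 3/(-2 + (3 + 5)) = 3/(-2 + 8) = 3/6 = 3*(⅙) = ½)
E = ½ ≈ 0.50000
C(A, z) = -36
a = -716 (a = -752 - 1*(-36) = -752 + 36 = -716)
k = 203/2 (k = (½ + 14)*(15 - 8) = (29/2)*7 = 203/2 ≈ 101.50)
h(p) = 203/2
a - h(12) = -716 - 1*203/2 = -716 - 203/2 = -1635/2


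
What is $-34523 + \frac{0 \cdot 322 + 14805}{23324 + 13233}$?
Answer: $- \frac{1262042506}{36557} \approx -34523.0$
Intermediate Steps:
$-34523 + \frac{0 \cdot 322 + 14805}{23324 + 13233} = -34523 + \frac{0 + 14805}{36557} = -34523 + 14805 \cdot \frac{1}{36557} = -34523 + \frac{14805}{36557} = - \frac{1262042506}{36557}$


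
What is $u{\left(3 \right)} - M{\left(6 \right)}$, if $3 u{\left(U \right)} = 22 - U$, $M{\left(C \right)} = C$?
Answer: $\frac{1}{3} \approx 0.33333$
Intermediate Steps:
$u{\left(U \right)} = \frac{22}{3} - \frac{U}{3}$ ($u{\left(U \right)} = \frac{22 - U}{3} = \frac{22}{3} - \frac{U}{3}$)
$u{\left(3 \right)} - M{\left(6 \right)} = \left(\frac{22}{3} - 1\right) - 6 = \frac{19}{3} - 6 = \frac{1}{3}$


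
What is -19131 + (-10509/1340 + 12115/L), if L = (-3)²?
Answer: -214580341/12060 ≈ -17793.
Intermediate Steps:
L = 9
-19131 + (-10509/1340 + 12115/L) = -19131 + (-10509/1340 + 12115/9) = -19131 + 16139519/12060 = -214580341/12060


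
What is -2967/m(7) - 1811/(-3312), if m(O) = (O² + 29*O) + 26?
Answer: -4661623/460368 ≈ -10.126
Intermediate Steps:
m(O) = 26 + O² + 29*O
-2967/m(7) - 1811/(-3312) = -2967/(26 + 7² + 29*7) - 1811/(-3312) = -2967/(26 + 49 + 203) - 1811*(-1/3312) = -2967/278 + 1811/3312 = -4661623/460368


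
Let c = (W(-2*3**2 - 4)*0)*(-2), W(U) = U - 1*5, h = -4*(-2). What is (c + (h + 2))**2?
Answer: 100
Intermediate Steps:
h = 8
W(U) = -5 + U (W(U) = U - 5 = -5 + U)
c = 0 (c = ((-5 + (-2*3**2 - 4))*0)*(-2) = ((-5 + (-2*9 - 4))*0)*(-2) = ((-5 + (-18 - 4))*0)*(-2) = ((-5 - 22)*0)*(-2) = -27*0*(-2) = 0*(-2) = 0)
(c + (h + 2))**2 = (0 + (8 + 2))**2 = (0 + 10)**2 = 10**2 = 100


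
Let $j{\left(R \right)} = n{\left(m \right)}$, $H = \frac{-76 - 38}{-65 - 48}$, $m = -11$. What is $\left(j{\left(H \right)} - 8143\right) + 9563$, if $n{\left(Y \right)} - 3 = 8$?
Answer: $1431$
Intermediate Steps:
$n{\left(Y \right)} = 11$ ($n{\left(Y \right)} = 3 + 8 = 11$)
$H = \frac{114}{113}$ ($H = - \frac{114}{-113} = \left(-114\right) \left(- \frac{1}{113}\right) = \frac{114}{113} \approx 1.0089$)
$j{\left(R \right)} = 11$
$\left(j{\left(H \right)} - 8143\right) + 9563 = \left(11 - 8143\right) + 9563 = -8132 + 9563 = 1431$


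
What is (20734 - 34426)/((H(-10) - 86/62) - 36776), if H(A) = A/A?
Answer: 106113/285017 ≈ 0.37230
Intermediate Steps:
H(A) = 1
(20734 - 34426)/((H(-10) - 86/62) - 36776) = (20734 - 34426)/((1 - 86/62) - 36776) = -13692/((1 + (1/62)*(-86)) - 36776) = -13692/((1 - 43/31) - 36776) = -13692/(-12/31 - 36776) = -13692/(-1140068/31) = -13692*(-31/1140068) = 106113/285017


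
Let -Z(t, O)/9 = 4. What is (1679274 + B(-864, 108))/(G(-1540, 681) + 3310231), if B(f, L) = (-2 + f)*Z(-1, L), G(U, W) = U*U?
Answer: 1710450/5681831 ≈ 0.30104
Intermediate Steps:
Z(t, O) = -36 (Z(t, O) = -9*4 = -36)
G(U, W) = U**2
B(f, L) = 72 - 36*f (B(f, L) = (-2 + f)*(-36) = 72 - 36*f)
(1679274 + B(-864, 108))/(G(-1540, 681) + 3310231) = (1679274 + (72 - 36*(-864)))/((-1540)**2 + 3310231) = (1679274 + (72 + 31104))/(2371600 + 3310231) = (1679274 + 31176)/5681831 = 1710450*(1/5681831) = 1710450/5681831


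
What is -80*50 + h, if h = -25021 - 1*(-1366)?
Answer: -27655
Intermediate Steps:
h = -23655 (h = -25021 + 1366 = -23655)
-80*50 + h = -80*50 - 23655 = -4000 - 23655 = -27655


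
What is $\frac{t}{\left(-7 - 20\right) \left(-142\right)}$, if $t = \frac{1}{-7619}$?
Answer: $- \frac{1}{29211246} \approx -3.4233 \cdot 10^{-8}$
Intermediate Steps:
$t = - \frac{1}{7619} \approx -0.00013125$
$\frac{t}{\left(-7 - 20\right) \left(-142\right)} = - \frac{1}{7619 \left(-7 - 20\right) \left(-142\right)} = - \frac{1}{7619 \left(\left(-27\right) \left(-142\right)\right)} = - \frac{1}{7619 \cdot 3834} = \left(- \frac{1}{7619}\right) \frac{1}{3834} = - \frac{1}{29211246}$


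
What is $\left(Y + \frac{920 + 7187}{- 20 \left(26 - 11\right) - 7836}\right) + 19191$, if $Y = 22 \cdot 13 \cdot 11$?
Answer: $\frac{181725725}{8136} \approx 22336.0$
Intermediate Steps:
$Y = 3146$ ($Y = 286 \cdot 11 = 3146$)
$\left(Y + \frac{920 + 7187}{- 20 \left(26 - 11\right) - 7836}\right) + 19191 = \left(3146 + \frac{920 + 7187}{- 20 \left(26 - 11\right) - 7836}\right) + 19191 = \left(3146 + \frac{8107}{\left(-20\right) 15 - 7836}\right) + 19191 = \left(3146 + \frac{8107}{-300 - 7836}\right) + 19191 = \left(3146 + \frac{8107}{-8136}\right) + 19191 = \left(3146 + 8107 \left(- \frac{1}{8136}\right)\right) + 19191 = \left(3146 - \frac{8107}{8136}\right) + 19191 = \frac{25587749}{8136} + 19191 = \frac{181725725}{8136}$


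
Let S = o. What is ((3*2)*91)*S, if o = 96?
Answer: 52416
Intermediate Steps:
S = 96
((3*2)*91)*S = ((3*2)*91)*96 = (6*91)*96 = 546*96 = 52416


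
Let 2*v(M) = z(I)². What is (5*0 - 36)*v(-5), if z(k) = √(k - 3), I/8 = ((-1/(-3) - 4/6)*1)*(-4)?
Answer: -138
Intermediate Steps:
I = 32/3 (I = 8*(((-1/(-3) - 4/6)*1)*(-4)) = 8*(((-1*(-⅓) - 4*⅙)*1)*(-4)) = 8*(((⅓ - ⅔)*1)*(-4)) = 8*(-⅓*1*(-4)) = 8*(-⅓*(-4)) = 8*(4/3) = 32/3 ≈ 10.667)
z(k) = √(-3 + k)
v(M) = 23/6 (v(M) = (√(-3 + 32/3))²/2 = (√(23/3))²/2 = (√69/3)²/2 = (½)*(23/3) = 23/6)
(5*0 - 36)*v(-5) = (5*0 - 36)*(23/6) = (0 - 36)*(23/6) = -36*23/6 = -138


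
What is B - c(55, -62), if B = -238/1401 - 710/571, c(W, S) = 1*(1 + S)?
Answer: 47667623/799971 ≈ 59.587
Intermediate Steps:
c(W, S) = 1 + S
B = -1130608/799971 (B = -238*1/1401 - 710*1/571 = -238/1401 - 710/571 = -1130608/799971 ≈ -1.4133)
B - c(55, -62) = -1130608/799971 - (1 - 62) = -1130608/799971 - 1*(-61) = -1130608/799971 + 61 = 47667623/799971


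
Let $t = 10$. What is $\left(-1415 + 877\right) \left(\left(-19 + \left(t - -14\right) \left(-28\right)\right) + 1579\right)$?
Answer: $-477744$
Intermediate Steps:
$\left(-1415 + 877\right) \left(\left(-19 + \left(t - -14\right) \left(-28\right)\right) + 1579\right) = \left(-1415 + 877\right) \left(\left(-19 + \left(10 - -14\right) \left(-28\right)\right) + 1579\right) = - 538 \left(\left(-19 + \left(10 + 14\right) \left(-28\right)\right) + 1579\right) = - 538 \left(\left(-19 + 24 \left(-28\right)\right) + 1579\right) = - 538 \left(\left(-19 - 672\right) + 1579\right) = - 538 \left(-691 + 1579\right) = \left(-538\right) 888 = -477744$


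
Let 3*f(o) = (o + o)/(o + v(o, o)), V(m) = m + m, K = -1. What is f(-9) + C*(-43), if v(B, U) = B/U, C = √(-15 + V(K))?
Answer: ¾ - 43*I*√17 ≈ 0.75 - 177.29*I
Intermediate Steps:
V(m) = 2*m
C = I*√17 (C = √(-15 + 2*(-1)) = √(-15 - 2) = √(-17) = I*√17 ≈ 4.1231*I)
f(o) = 2*o/(3*(1 + o)) (f(o) = ((o + o)/(o + o/o))/3 = ((2*o)/(o + 1))/3 = ((2*o)/(1 + o))/3 = (2*o/(1 + o))/3 = 2*o/(3*(1 + o)))
f(-9) + C*(-43) = (⅔)*(-9)/(1 - 9) + (I*√17)*(-43) = (⅔)*(-9)/(-8) - 43*I*√17 = (⅔)*(-9)*(-⅛) - 43*I*√17 = ¾ - 43*I*√17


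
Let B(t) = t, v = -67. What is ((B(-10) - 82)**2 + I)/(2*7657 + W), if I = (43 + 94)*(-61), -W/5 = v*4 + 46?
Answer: 107/16424 ≈ 0.0065149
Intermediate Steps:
W = 1110 (W = -5*(-67*4 + 46) = -5*(-268 + 46) = -5*(-222) = 1110)
I = -8357 (I = 137*(-61) = -8357)
((B(-10) - 82)**2 + I)/(2*7657 + W) = ((-10 - 82)**2 - 8357)/(2*7657 + 1110) = ((-92)**2 - 8357)/(15314 + 1110) = (8464 - 8357)/16424 = 107*(1/16424) = 107/16424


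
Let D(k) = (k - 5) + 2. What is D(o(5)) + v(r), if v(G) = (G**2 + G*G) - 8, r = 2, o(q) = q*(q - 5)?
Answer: -3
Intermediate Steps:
o(q) = q*(-5 + q)
D(k) = -3 + k (D(k) = (-5 + k) + 2 = -3 + k)
v(G) = -8 + 2*G**2 (v(G) = (G**2 + G**2) - 8 = 2*G**2 - 8 = -8 + 2*G**2)
D(o(5)) + v(r) = (-3 + 5*(-5 + 5)) + (-8 + 2*2**2) = (-3 + 5*0) + (-8 + 2*4) = (-3 + 0) + (-8 + 8) = -3 + 0 = -3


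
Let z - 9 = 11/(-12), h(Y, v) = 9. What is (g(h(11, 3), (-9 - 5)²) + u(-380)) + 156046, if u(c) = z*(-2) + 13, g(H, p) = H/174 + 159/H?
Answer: 4525756/29 ≈ 1.5606e+5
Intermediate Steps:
g(H, p) = 159/H + H/174 (g(H, p) = H*(1/174) + 159/H = H/174 + 159/H = 159/H + H/174)
z = 97/12 (z = 9 + 11/(-12) = 9 + 11*(-1/12) = 9 - 11/12 = 97/12 ≈ 8.0833)
u(c) = -19/6 (u(c) = (97/12)*(-2) + 13 = -97/6 + 13 = -19/6)
(g(h(11, 3), (-9 - 5)²) + u(-380)) + 156046 = ((159/9 + (1/174)*9) - 19/6) + 156046 = ((159*(⅑) + 3/58) - 19/6) + 156046 = ((53/3 + 3/58) - 19/6) + 156046 = (3083/174 - 19/6) + 156046 = 422/29 + 156046 = 4525756/29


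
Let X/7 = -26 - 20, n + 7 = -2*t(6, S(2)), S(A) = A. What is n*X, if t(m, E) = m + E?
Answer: 7406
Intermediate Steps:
t(m, E) = E + m
n = -23 (n = -7 - 2*(2 + 6) = -7 - 2*8 = -7 - 16 = -23)
X = -322 (X = 7*(-26 - 20) = 7*(-46) = -322)
n*X = -23*(-322) = 7406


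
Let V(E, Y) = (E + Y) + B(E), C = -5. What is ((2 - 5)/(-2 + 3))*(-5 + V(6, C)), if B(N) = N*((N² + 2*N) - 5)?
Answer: -762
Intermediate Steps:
B(N) = N*(-5 + N² + 2*N)
V(E, Y) = E + Y + E*(-5 + E² + 2*E) (V(E, Y) = (E + Y) + E*(-5 + E² + 2*E) = E + Y + E*(-5 + E² + 2*E))
((2 - 5)/(-2 + 3))*(-5 + V(6, C)) = ((2 - 5)/(-2 + 3))*(-5 + (6 - 5 + 6*(-5 + 6² + 2*6))) = (-3/1)*(-5 + (6 - 5 + 6*(-5 + 36 + 12))) = (-3*1)*(-5 + (6 - 5 + 6*43)) = -3*(-5 + (6 - 5 + 258)) = -3*(-5 + 259) = -3*254 = -762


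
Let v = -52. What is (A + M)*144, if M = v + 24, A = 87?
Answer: 8496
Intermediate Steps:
M = -28 (M = -52 + 24 = -28)
(A + M)*144 = (87 - 28)*144 = 59*144 = 8496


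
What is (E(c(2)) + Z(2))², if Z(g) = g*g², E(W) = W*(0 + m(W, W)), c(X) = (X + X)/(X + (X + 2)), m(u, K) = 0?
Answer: 64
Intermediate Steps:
c(X) = 2*X/(2 + 2*X) (c(X) = (2*X)/(X + (2 + X)) = (2*X)/(2 + 2*X) = 2*X/(2 + 2*X))
E(W) = 0 (E(W) = W*(0 + 0) = W*0 = 0)
Z(g) = g³
(E(c(2)) + Z(2))² = (0 + 2³)² = (0 + 8)² = 8² = 64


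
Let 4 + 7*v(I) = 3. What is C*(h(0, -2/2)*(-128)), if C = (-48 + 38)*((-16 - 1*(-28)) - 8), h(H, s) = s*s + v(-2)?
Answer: 30720/7 ≈ 4388.6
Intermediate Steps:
v(I) = -1/7 (v(I) = -4/7 + (1/7)*3 = -4/7 + 3/7 = -1/7)
h(H, s) = -1/7 + s**2 (h(H, s) = s*s - 1/7 = s**2 - 1/7 = -1/7 + s**2)
C = -40 (C = -10*((-16 + 28) - 8) = -10*(12 - 8) = -10*4 = -40)
C*(h(0, -2/2)*(-128)) = -40*(-1/7 + (-2/2)**2)*(-128) = -40*(-1/7 + (-2*1/2)**2)*(-128) = -40*(-1/7 + (-1)**2)*(-128) = -40*(-1/7 + 1)*(-128) = -240*(-128)/7 = -40*(-768/7) = 30720/7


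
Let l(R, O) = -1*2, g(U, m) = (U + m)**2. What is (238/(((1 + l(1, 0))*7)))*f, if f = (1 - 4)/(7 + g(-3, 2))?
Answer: 51/4 ≈ 12.750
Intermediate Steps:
l(R, O) = -2
f = -3/8 (f = (1 - 4)/(7 + (-3 + 2)**2) = -3/(7 + (-1)**2) = -3/(7 + 1) = -3/8 ≈ -0.37500)
(238/(((1 + l(1, 0))*7)))*f = (238/(((1 - 2)*7)))*(-3/8) = (238/((-1*7)))*(-3/8) = (238/(-7))*(-3/8) = (238*(-1/7))*(-3/8) = -34*(-3/8) = 51/4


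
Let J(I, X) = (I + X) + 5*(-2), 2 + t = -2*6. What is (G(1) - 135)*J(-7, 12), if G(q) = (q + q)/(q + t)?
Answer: 8785/13 ≈ 675.77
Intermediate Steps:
t = -14 (t = -2 - 2*6 = -2 - 12 = -14)
G(q) = 2*q/(-14 + q) (G(q) = (q + q)/(q - 14) = (2*q)/(-14 + q) = 2*q/(-14 + q))
J(I, X) = -10 + I + X (J(I, X) = (I + X) - 10 = -10 + I + X)
(G(1) - 135)*J(-7, 12) = (2*1/(-14 + 1) - 135)*(-10 - 7 + 12) = (2*1/(-13) - 135)*(-5) = (2*1*(-1/13) - 135)*(-5) = (-2/13 - 135)*(-5) = -1757/13*(-5) = 8785/13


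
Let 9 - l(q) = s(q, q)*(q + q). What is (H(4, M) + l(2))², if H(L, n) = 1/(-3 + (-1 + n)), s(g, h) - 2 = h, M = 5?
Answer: 36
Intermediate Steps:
s(g, h) = 2 + h
H(L, n) = 1/(-4 + n)
l(q) = 9 - 2*q*(2 + q) (l(q) = 9 - (2 + q)*(q + q) = 9 - (2 + q)*2*q = 9 - 2*q*(2 + q))
(H(4, M) + l(2))² = (1/(-4 + 5) + (9 - 2*2*(2 + 2)))² = (1/1 + (9 - 2*2*4))² = (1 + (9 - 16))² = (1 - 7)² = (-6)² = 36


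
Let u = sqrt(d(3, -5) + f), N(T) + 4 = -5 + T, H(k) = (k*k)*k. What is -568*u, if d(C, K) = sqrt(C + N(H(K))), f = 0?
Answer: -568*131**(1/4)*sqrt(I) ≈ -1358.8 - 1358.8*I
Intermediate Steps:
H(k) = k**3 (H(k) = k**2*k = k**3)
N(T) = -9 + T (N(T) = -4 + (-5 + T) = -9 + T)
d(C, K) = sqrt(-9 + C + K**3) (d(C, K) = sqrt(C + (-9 + K**3)) = sqrt(-9 + C + K**3))
u = 131**(1/4)*sqrt(I) (u = sqrt(sqrt(-9 + 3 + (-5)**3) + 0) = sqrt(sqrt(-9 + 3 - 125) + 0) = sqrt(sqrt(-131) + 0) = sqrt(I*sqrt(131) + 0) = sqrt(I*sqrt(131)) = 131**(1/4)*sqrt(I) ≈ 2.3922 + 2.3922*I)
-568*u = -568*131**(1/4)*sqrt(I)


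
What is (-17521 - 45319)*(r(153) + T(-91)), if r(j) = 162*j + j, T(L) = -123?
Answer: -1559437440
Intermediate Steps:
r(j) = 163*j
(-17521 - 45319)*(r(153) + T(-91)) = (-17521 - 45319)*(163*153 - 123) = -62840*(24939 - 123) = -62840*24816 = -1559437440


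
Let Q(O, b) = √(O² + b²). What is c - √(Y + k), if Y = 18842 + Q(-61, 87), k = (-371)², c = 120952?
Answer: 120952 - √(156483 + √11290) ≈ 1.2056e+5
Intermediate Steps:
k = 137641
Y = 18842 + √11290 (Y = 18842 + √((-61)² + 87²) = 18842 + √(3721 + 7569) = 18842 + √11290 ≈ 18948.)
c - √(Y + k) = 120952 - √((18842 + √11290) + 137641) = 120952 - √(156483 + √11290)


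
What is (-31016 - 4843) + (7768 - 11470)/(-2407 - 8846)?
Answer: -134505875/3751 ≈ -35859.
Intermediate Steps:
(-31016 - 4843) + (7768 - 11470)/(-2407 - 8846) = -35859 - 3702/(-11253) = -35859 - 3702*(-1/11253) = -35859 + 1234/3751 = -134505875/3751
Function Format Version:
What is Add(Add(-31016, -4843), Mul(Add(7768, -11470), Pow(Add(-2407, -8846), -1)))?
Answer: Rational(-134505875, 3751) ≈ -35859.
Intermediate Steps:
Add(Add(-31016, -4843), Mul(Add(7768, -11470), Pow(Add(-2407, -8846), -1))) = Add(-35859, Mul(-3702, Pow(-11253, -1))) = Add(-35859, Mul(-3702, Rational(-1, 11253))) = Add(-35859, Rational(1234, 3751)) = Rational(-134505875, 3751)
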